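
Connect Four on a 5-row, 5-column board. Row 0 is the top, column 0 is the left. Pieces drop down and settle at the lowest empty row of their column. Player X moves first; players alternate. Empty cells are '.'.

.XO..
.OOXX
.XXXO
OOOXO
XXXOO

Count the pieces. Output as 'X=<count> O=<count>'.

X=10 O=10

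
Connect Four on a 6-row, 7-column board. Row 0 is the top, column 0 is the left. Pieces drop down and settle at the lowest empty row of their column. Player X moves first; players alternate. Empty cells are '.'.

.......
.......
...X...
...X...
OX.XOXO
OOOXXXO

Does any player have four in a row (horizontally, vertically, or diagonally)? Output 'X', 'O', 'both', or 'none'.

X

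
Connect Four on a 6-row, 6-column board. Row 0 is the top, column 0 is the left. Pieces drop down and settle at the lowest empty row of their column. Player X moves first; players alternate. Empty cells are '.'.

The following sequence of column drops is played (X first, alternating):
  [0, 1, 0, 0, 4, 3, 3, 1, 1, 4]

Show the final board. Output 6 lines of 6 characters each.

Answer: ......
......
......
OX....
XO.XO.
XO.OX.

Derivation:
Move 1: X drops in col 0, lands at row 5
Move 2: O drops in col 1, lands at row 5
Move 3: X drops in col 0, lands at row 4
Move 4: O drops in col 0, lands at row 3
Move 5: X drops in col 4, lands at row 5
Move 6: O drops in col 3, lands at row 5
Move 7: X drops in col 3, lands at row 4
Move 8: O drops in col 1, lands at row 4
Move 9: X drops in col 1, lands at row 3
Move 10: O drops in col 4, lands at row 4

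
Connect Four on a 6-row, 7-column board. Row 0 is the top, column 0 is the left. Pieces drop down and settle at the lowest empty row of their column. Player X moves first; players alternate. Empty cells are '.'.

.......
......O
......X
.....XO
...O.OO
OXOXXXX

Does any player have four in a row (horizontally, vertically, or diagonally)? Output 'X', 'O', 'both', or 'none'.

X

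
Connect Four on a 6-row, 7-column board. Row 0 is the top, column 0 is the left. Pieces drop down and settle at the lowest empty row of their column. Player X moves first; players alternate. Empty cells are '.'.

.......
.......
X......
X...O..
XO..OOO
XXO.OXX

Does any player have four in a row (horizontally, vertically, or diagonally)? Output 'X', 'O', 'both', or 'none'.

X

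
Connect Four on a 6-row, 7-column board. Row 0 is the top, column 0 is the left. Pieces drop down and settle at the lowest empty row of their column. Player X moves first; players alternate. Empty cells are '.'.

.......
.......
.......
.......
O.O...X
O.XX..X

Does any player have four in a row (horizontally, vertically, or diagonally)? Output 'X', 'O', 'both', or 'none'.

none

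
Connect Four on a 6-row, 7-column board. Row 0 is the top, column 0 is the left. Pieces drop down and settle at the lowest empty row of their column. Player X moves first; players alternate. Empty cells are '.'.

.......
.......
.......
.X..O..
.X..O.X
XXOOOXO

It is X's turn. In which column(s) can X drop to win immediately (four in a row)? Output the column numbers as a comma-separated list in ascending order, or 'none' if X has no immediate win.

Answer: 1

Derivation:
col 0: drop X → no win
col 1: drop X → WIN!
col 2: drop X → no win
col 3: drop X → no win
col 4: drop X → no win
col 5: drop X → no win
col 6: drop X → no win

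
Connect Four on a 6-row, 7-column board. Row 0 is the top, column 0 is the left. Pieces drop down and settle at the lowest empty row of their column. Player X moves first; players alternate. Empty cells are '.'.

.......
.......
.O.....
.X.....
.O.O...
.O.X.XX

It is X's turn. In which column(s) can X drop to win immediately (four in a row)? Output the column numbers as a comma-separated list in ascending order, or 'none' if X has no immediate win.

col 0: drop X → no win
col 1: drop X → no win
col 2: drop X → no win
col 3: drop X → no win
col 4: drop X → WIN!
col 5: drop X → no win
col 6: drop X → no win

Answer: 4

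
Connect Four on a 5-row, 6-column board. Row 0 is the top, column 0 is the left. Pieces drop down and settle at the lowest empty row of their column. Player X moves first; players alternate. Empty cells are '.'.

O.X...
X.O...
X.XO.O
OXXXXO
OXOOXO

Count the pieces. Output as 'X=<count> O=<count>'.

X=10 O=10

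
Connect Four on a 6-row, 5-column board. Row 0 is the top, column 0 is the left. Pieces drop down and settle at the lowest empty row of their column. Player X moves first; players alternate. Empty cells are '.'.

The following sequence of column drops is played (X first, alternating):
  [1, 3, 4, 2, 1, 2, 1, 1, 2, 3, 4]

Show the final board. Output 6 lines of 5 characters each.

Move 1: X drops in col 1, lands at row 5
Move 2: O drops in col 3, lands at row 5
Move 3: X drops in col 4, lands at row 5
Move 4: O drops in col 2, lands at row 5
Move 5: X drops in col 1, lands at row 4
Move 6: O drops in col 2, lands at row 4
Move 7: X drops in col 1, lands at row 3
Move 8: O drops in col 1, lands at row 2
Move 9: X drops in col 2, lands at row 3
Move 10: O drops in col 3, lands at row 4
Move 11: X drops in col 4, lands at row 4

Answer: .....
.....
.O...
.XX..
.XOOX
.XOOX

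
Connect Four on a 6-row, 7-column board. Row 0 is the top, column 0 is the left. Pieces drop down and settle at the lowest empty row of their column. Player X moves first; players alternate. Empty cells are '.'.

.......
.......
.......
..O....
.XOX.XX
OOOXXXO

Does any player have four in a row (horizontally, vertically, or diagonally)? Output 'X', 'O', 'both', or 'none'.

none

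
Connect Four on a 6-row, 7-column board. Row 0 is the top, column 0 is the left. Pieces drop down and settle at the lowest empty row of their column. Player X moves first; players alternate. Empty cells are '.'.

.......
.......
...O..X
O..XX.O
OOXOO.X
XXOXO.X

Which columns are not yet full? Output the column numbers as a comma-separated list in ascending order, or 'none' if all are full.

Answer: 0,1,2,3,4,5,6

Derivation:
col 0: top cell = '.' → open
col 1: top cell = '.' → open
col 2: top cell = '.' → open
col 3: top cell = '.' → open
col 4: top cell = '.' → open
col 5: top cell = '.' → open
col 6: top cell = '.' → open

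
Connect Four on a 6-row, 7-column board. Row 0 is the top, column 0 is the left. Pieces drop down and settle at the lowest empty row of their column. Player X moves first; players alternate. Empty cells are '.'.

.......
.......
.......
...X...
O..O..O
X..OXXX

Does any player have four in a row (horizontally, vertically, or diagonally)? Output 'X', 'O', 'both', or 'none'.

none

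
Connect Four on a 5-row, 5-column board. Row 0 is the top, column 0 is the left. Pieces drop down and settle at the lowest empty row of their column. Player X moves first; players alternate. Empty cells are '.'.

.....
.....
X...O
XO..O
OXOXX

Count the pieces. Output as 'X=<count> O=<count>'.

X=5 O=5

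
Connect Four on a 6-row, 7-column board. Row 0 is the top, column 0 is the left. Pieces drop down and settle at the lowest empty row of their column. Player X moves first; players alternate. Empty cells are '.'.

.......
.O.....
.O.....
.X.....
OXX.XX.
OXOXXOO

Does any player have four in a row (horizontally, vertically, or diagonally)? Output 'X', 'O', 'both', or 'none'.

none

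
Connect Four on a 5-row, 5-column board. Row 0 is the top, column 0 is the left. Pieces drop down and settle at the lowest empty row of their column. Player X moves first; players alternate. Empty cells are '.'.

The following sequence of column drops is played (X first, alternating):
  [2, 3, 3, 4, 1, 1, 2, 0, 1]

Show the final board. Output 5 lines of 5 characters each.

Answer: .....
.....
.X...
.OXX.
OXXOO

Derivation:
Move 1: X drops in col 2, lands at row 4
Move 2: O drops in col 3, lands at row 4
Move 3: X drops in col 3, lands at row 3
Move 4: O drops in col 4, lands at row 4
Move 5: X drops in col 1, lands at row 4
Move 6: O drops in col 1, lands at row 3
Move 7: X drops in col 2, lands at row 3
Move 8: O drops in col 0, lands at row 4
Move 9: X drops in col 1, lands at row 2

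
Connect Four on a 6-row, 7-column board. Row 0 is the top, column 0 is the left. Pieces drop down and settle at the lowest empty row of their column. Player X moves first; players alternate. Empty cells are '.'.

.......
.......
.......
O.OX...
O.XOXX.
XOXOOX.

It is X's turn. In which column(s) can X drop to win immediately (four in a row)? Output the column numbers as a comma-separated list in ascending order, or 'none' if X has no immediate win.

Answer: 2

Derivation:
col 0: drop X → no win
col 1: drop X → no win
col 2: drop X → WIN!
col 3: drop X → no win
col 4: drop X → no win
col 5: drop X → no win
col 6: drop X → no win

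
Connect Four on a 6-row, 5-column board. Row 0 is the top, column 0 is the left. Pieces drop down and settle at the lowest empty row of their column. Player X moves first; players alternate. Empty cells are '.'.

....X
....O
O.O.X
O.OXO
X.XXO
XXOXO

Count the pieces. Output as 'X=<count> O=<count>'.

X=9 O=9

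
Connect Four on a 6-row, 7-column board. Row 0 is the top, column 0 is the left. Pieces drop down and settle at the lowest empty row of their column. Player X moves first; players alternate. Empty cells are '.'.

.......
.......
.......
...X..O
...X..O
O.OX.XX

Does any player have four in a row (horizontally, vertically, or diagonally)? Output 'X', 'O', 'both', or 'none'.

none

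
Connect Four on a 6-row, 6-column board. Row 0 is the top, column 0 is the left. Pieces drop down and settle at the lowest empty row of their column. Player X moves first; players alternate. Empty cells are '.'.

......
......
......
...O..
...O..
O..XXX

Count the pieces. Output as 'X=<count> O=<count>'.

X=3 O=3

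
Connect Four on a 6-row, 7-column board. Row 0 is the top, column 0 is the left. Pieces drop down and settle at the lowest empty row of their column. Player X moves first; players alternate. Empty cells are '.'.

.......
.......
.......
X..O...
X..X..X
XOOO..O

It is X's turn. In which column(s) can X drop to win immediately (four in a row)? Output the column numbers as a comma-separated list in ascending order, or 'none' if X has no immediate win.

col 0: drop X → WIN!
col 1: drop X → no win
col 2: drop X → no win
col 3: drop X → no win
col 4: drop X → no win
col 5: drop X → no win
col 6: drop X → no win

Answer: 0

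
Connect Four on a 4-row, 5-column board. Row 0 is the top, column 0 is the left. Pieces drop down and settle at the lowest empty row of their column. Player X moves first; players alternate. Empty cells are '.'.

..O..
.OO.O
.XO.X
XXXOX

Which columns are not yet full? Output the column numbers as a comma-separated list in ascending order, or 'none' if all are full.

col 0: top cell = '.' → open
col 1: top cell = '.' → open
col 2: top cell = 'O' → FULL
col 3: top cell = '.' → open
col 4: top cell = '.' → open

Answer: 0,1,3,4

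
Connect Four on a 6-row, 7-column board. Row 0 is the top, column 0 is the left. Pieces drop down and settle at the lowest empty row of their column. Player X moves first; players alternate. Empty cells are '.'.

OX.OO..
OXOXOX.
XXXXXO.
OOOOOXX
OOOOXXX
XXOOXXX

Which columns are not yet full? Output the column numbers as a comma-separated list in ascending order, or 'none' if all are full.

Answer: 2,5,6

Derivation:
col 0: top cell = 'O' → FULL
col 1: top cell = 'X' → FULL
col 2: top cell = '.' → open
col 3: top cell = 'O' → FULL
col 4: top cell = 'O' → FULL
col 5: top cell = '.' → open
col 6: top cell = '.' → open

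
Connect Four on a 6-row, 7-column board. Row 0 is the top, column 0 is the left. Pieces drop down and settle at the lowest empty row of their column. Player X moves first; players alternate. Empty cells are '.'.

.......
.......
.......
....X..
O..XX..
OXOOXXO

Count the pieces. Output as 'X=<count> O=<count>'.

X=6 O=5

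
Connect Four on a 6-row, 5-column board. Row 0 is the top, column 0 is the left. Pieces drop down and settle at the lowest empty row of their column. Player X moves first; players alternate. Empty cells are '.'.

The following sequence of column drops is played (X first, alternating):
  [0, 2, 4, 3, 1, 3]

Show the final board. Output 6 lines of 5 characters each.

Move 1: X drops in col 0, lands at row 5
Move 2: O drops in col 2, lands at row 5
Move 3: X drops in col 4, lands at row 5
Move 4: O drops in col 3, lands at row 5
Move 5: X drops in col 1, lands at row 5
Move 6: O drops in col 3, lands at row 4

Answer: .....
.....
.....
.....
...O.
XXOOX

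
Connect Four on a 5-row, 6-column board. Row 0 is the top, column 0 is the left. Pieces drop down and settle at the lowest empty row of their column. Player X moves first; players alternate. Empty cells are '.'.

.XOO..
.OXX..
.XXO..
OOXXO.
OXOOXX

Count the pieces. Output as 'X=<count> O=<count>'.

X=10 O=10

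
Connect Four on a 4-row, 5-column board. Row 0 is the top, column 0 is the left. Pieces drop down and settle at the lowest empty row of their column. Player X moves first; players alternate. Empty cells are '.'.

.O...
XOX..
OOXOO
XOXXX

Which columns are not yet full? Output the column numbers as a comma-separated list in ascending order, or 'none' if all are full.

col 0: top cell = '.' → open
col 1: top cell = 'O' → FULL
col 2: top cell = '.' → open
col 3: top cell = '.' → open
col 4: top cell = '.' → open

Answer: 0,2,3,4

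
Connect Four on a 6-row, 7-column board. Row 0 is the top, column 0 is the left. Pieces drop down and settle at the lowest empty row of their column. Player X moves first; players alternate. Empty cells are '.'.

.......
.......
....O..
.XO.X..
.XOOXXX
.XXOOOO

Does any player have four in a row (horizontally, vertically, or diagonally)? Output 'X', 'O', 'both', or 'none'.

O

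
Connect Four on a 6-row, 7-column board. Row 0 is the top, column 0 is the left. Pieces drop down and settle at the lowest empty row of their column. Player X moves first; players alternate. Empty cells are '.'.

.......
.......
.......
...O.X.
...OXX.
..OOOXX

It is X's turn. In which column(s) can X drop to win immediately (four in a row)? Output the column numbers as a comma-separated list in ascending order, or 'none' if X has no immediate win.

Answer: 5

Derivation:
col 0: drop X → no win
col 1: drop X → no win
col 2: drop X → no win
col 3: drop X → no win
col 4: drop X → no win
col 5: drop X → WIN!
col 6: drop X → no win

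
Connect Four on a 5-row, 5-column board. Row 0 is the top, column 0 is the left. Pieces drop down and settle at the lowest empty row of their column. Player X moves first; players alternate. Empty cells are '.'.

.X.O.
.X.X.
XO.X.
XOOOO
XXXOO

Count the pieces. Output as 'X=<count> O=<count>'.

X=9 O=8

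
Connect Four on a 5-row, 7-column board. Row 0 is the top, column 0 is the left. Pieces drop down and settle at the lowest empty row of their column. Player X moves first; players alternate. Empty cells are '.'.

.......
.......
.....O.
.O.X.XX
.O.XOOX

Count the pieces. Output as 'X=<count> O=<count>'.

X=5 O=5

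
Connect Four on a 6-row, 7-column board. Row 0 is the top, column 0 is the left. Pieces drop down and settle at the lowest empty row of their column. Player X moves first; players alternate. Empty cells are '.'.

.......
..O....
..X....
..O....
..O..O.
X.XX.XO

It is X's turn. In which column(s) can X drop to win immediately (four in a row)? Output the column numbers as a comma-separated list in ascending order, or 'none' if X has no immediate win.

col 0: drop X → no win
col 1: drop X → WIN!
col 2: drop X → no win
col 3: drop X → no win
col 4: drop X → WIN!
col 5: drop X → no win
col 6: drop X → no win

Answer: 1,4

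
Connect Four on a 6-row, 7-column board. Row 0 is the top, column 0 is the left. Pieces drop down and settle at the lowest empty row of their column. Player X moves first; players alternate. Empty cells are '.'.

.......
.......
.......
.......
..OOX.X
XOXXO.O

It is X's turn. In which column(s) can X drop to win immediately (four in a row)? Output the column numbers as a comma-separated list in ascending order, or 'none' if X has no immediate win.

Answer: none

Derivation:
col 0: drop X → no win
col 1: drop X → no win
col 2: drop X → no win
col 3: drop X → no win
col 4: drop X → no win
col 5: drop X → no win
col 6: drop X → no win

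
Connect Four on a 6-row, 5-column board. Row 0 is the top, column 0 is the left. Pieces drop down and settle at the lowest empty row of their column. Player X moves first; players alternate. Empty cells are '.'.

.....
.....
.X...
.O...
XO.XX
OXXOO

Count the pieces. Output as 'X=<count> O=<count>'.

X=6 O=5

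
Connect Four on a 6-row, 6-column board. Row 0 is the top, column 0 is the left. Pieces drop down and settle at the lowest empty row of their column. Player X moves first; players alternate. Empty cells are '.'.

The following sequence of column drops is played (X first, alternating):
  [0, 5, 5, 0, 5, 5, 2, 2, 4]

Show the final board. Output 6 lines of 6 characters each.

Answer: ......
......
.....O
.....X
O.O..X
X.X.XO

Derivation:
Move 1: X drops in col 0, lands at row 5
Move 2: O drops in col 5, lands at row 5
Move 3: X drops in col 5, lands at row 4
Move 4: O drops in col 0, lands at row 4
Move 5: X drops in col 5, lands at row 3
Move 6: O drops in col 5, lands at row 2
Move 7: X drops in col 2, lands at row 5
Move 8: O drops in col 2, lands at row 4
Move 9: X drops in col 4, lands at row 5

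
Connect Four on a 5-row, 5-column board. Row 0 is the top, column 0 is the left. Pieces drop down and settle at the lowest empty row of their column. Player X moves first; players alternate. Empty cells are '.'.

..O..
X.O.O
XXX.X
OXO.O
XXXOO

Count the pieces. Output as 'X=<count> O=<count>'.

X=9 O=8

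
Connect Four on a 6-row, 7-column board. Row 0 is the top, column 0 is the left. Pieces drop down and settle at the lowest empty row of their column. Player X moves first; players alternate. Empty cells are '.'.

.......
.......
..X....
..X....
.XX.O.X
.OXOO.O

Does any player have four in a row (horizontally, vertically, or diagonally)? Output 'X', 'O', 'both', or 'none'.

X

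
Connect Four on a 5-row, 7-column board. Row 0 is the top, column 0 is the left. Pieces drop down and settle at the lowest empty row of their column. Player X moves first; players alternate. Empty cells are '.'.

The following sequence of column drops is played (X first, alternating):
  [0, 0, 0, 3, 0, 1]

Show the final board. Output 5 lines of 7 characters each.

Answer: .......
X......
X......
O......
XO.O...

Derivation:
Move 1: X drops in col 0, lands at row 4
Move 2: O drops in col 0, lands at row 3
Move 3: X drops in col 0, lands at row 2
Move 4: O drops in col 3, lands at row 4
Move 5: X drops in col 0, lands at row 1
Move 6: O drops in col 1, lands at row 4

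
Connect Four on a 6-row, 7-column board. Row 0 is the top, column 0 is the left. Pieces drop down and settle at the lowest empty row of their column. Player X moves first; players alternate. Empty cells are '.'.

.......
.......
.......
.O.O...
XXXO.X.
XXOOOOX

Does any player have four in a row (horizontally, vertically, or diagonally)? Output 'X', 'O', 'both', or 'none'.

O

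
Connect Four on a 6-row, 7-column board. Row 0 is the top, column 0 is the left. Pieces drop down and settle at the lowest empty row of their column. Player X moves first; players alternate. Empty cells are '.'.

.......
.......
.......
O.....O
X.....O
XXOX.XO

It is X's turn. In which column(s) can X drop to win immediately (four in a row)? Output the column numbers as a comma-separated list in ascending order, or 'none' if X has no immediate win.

col 0: drop X → no win
col 1: drop X → no win
col 2: drop X → no win
col 3: drop X → no win
col 4: drop X → no win
col 5: drop X → no win
col 6: drop X → no win

Answer: none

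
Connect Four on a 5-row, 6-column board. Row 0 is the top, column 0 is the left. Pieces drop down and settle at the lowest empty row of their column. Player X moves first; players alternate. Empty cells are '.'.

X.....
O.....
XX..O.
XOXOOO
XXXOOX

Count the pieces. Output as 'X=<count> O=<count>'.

X=9 O=8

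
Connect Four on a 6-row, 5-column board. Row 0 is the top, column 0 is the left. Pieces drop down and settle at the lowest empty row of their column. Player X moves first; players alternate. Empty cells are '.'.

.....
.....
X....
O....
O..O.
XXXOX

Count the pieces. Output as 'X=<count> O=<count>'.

X=5 O=4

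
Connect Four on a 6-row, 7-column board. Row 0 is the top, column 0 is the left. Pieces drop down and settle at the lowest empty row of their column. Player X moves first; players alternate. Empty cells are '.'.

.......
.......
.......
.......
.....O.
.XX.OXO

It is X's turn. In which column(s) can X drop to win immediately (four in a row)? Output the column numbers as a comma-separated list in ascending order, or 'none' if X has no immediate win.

col 0: drop X → no win
col 1: drop X → no win
col 2: drop X → no win
col 3: drop X → no win
col 4: drop X → no win
col 5: drop X → no win
col 6: drop X → no win

Answer: none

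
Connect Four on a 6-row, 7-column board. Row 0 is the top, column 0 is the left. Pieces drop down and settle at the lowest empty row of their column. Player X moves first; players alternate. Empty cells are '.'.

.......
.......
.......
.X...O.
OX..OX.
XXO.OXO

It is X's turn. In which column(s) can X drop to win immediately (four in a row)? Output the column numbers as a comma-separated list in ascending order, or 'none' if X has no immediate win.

Answer: 1

Derivation:
col 0: drop X → no win
col 1: drop X → WIN!
col 2: drop X → no win
col 3: drop X → no win
col 4: drop X → no win
col 5: drop X → no win
col 6: drop X → no win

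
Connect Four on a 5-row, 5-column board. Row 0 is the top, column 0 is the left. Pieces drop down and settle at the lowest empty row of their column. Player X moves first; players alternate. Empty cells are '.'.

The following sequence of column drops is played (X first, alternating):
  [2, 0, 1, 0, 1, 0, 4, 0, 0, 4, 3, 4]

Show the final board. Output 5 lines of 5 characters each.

Answer: X....
O....
O...O
OX..O
OXXXX

Derivation:
Move 1: X drops in col 2, lands at row 4
Move 2: O drops in col 0, lands at row 4
Move 3: X drops in col 1, lands at row 4
Move 4: O drops in col 0, lands at row 3
Move 5: X drops in col 1, lands at row 3
Move 6: O drops in col 0, lands at row 2
Move 7: X drops in col 4, lands at row 4
Move 8: O drops in col 0, lands at row 1
Move 9: X drops in col 0, lands at row 0
Move 10: O drops in col 4, lands at row 3
Move 11: X drops in col 3, lands at row 4
Move 12: O drops in col 4, lands at row 2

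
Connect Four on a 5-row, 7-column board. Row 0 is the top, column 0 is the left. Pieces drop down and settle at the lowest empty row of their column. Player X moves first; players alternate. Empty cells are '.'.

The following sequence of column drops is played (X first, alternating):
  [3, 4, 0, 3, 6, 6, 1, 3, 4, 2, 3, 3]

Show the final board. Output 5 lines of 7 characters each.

Answer: ...O...
...X...
...O...
...OX.O
XXOXO.X

Derivation:
Move 1: X drops in col 3, lands at row 4
Move 2: O drops in col 4, lands at row 4
Move 3: X drops in col 0, lands at row 4
Move 4: O drops in col 3, lands at row 3
Move 5: X drops in col 6, lands at row 4
Move 6: O drops in col 6, lands at row 3
Move 7: X drops in col 1, lands at row 4
Move 8: O drops in col 3, lands at row 2
Move 9: X drops in col 4, lands at row 3
Move 10: O drops in col 2, lands at row 4
Move 11: X drops in col 3, lands at row 1
Move 12: O drops in col 3, lands at row 0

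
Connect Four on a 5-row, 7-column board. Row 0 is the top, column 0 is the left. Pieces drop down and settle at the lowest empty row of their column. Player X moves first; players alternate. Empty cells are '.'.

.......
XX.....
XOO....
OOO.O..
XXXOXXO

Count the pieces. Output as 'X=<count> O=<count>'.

X=8 O=8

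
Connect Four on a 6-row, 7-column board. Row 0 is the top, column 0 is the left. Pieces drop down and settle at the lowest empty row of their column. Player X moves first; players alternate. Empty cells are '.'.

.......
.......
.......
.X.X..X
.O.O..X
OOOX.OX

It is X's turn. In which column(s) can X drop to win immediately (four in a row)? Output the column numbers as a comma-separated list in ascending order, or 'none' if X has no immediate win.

col 0: drop X → no win
col 1: drop X → no win
col 2: drop X → no win
col 3: drop X → no win
col 4: drop X → no win
col 5: drop X → no win
col 6: drop X → WIN!

Answer: 6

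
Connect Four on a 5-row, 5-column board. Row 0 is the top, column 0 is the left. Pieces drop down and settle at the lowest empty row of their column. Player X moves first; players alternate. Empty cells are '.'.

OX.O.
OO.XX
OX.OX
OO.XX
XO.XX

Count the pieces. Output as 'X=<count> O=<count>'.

X=10 O=9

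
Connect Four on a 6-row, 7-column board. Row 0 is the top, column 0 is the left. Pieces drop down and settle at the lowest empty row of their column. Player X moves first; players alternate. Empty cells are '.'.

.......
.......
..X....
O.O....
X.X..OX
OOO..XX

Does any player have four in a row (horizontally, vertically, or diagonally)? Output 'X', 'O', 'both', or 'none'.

none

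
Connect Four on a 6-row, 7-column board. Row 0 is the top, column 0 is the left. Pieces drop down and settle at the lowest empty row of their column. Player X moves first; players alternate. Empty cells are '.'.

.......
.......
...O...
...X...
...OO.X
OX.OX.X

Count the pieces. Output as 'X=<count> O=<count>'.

X=5 O=5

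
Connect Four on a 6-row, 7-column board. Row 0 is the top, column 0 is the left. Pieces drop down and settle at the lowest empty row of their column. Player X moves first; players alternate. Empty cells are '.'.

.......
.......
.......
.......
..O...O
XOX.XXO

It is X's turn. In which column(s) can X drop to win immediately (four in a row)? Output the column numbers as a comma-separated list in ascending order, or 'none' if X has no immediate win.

col 0: drop X → no win
col 1: drop X → no win
col 2: drop X → no win
col 3: drop X → WIN!
col 4: drop X → no win
col 5: drop X → no win
col 6: drop X → no win

Answer: 3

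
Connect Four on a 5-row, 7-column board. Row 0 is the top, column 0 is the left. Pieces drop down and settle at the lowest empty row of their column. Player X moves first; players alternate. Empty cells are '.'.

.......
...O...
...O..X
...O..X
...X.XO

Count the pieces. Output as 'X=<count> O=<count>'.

X=4 O=4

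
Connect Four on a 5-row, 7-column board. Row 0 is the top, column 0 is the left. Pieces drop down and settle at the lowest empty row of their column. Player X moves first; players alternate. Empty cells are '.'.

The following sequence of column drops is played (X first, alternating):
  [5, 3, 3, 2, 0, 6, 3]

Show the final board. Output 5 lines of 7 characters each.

Move 1: X drops in col 5, lands at row 4
Move 2: O drops in col 3, lands at row 4
Move 3: X drops in col 3, lands at row 3
Move 4: O drops in col 2, lands at row 4
Move 5: X drops in col 0, lands at row 4
Move 6: O drops in col 6, lands at row 4
Move 7: X drops in col 3, lands at row 2

Answer: .......
.......
...X...
...X...
X.OO.XO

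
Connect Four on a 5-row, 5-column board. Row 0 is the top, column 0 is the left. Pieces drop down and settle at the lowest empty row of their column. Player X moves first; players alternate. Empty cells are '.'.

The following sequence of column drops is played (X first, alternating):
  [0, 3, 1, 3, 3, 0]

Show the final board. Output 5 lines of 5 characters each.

Move 1: X drops in col 0, lands at row 4
Move 2: O drops in col 3, lands at row 4
Move 3: X drops in col 1, lands at row 4
Move 4: O drops in col 3, lands at row 3
Move 5: X drops in col 3, lands at row 2
Move 6: O drops in col 0, lands at row 3

Answer: .....
.....
...X.
O..O.
XX.O.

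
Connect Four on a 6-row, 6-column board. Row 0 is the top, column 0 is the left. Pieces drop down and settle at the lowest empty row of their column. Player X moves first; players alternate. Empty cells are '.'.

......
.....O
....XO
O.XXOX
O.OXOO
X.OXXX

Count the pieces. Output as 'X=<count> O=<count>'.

X=9 O=9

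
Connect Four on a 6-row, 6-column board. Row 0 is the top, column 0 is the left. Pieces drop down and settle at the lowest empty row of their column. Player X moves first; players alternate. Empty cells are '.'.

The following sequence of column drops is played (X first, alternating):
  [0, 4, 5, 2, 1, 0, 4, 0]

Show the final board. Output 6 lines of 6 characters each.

Move 1: X drops in col 0, lands at row 5
Move 2: O drops in col 4, lands at row 5
Move 3: X drops in col 5, lands at row 5
Move 4: O drops in col 2, lands at row 5
Move 5: X drops in col 1, lands at row 5
Move 6: O drops in col 0, lands at row 4
Move 7: X drops in col 4, lands at row 4
Move 8: O drops in col 0, lands at row 3

Answer: ......
......
......
O.....
O...X.
XXO.OX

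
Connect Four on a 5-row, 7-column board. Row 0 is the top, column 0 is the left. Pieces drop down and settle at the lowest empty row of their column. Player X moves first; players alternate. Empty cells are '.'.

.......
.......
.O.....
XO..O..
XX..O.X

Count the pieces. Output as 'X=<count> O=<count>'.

X=4 O=4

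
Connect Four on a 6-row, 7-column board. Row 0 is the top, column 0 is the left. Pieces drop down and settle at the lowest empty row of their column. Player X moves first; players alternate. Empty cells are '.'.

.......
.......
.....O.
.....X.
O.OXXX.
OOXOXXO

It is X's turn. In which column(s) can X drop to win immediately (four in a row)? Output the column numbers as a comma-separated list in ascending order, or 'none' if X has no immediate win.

Answer: 6

Derivation:
col 0: drop X → no win
col 1: drop X → no win
col 2: drop X → no win
col 3: drop X → no win
col 4: drop X → no win
col 5: drop X → no win
col 6: drop X → WIN!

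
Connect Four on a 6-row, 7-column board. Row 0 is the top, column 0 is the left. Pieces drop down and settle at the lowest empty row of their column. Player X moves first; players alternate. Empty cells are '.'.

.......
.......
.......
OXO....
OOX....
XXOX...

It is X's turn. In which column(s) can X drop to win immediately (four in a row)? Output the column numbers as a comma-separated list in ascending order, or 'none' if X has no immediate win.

col 0: drop X → WIN!
col 1: drop X → no win
col 2: drop X → no win
col 3: drop X → no win
col 4: drop X → no win
col 5: drop X → no win
col 6: drop X → no win

Answer: 0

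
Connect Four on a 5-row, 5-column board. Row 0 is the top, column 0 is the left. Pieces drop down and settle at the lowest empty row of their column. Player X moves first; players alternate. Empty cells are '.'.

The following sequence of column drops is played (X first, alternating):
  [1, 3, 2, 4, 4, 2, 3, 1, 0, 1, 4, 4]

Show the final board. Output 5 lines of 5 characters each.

Move 1: X drops in col 1, lands at row 4
Move 2: O drops in col 3, lands at row 4
Move 3: X drops in col 2, lands at row 4
Move 4: O drops in col 4, lands at row 4
Move 5: X drops in col 4, lands at row 3
Move 6: O drops in col 2, lands at row 3
Move 7: X drops in col 3, lands at row 3
Move 8: O drops in col 1, lands at row 3
Move 9: X drops in col 0, lands at row 4
Move 10: O drops in col 1, lands at row 2
Move 11: X drops in col 4, lands at row 2
Move 12: O drops in col 4, lands at row 1

Answer: .....
....O
.O..X
.OOXX
XXXOO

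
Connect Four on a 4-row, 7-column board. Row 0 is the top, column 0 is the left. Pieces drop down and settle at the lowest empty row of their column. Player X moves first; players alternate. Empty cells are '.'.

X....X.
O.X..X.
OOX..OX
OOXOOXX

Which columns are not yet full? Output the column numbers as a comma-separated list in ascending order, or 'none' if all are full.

Answer: 1,2,3,4,6

Derivation:
col 0: top cell = 'X' → FULL
col 1: top cell = '.' → open
col 2: top cell = '.' → open
col 3: top cell = '.' → open
col 4: top cell = '.' → open
col 5: top cell = 'X' → FULL
col 6: top cell = '.' → open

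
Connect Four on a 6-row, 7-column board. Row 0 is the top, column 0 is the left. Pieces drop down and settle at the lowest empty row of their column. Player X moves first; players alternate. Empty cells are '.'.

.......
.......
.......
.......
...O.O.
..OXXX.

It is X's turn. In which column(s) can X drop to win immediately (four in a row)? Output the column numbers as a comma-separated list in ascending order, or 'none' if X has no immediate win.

col 0: drop X → no win
col 1: drop X → no win
col 2: drop X → no win
col 3: drop X → no win
col 4: drop X → no win
col 5: drop X → no win
col 6: drop X → WIN!

Answer: 6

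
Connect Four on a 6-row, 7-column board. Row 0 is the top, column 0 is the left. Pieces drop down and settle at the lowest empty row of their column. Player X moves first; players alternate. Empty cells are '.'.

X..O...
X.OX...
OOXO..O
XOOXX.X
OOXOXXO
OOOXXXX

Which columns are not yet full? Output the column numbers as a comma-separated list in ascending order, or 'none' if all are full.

Answer: 1,2,4,5,6

Derivation:
col 0: top cell = 'X' → FULL
col 1: top cell = '.' → open
col 2: top cell = '.' → open
col 3: top cell = 'O' → FULL
col 4: top cell = '.' → open
col 5: top cell = '.' → open
col 6: top cell = '.' → open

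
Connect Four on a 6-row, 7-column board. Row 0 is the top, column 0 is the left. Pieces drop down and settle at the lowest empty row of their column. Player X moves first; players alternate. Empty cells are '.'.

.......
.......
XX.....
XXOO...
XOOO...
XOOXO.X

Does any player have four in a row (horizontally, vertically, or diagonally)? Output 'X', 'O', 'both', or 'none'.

X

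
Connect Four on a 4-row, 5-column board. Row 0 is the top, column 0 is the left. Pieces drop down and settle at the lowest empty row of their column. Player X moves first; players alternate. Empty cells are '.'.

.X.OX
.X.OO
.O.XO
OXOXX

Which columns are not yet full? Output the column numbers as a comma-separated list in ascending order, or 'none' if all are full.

col 0: top cell = '.' → open
col 1: top cell = 'X' → FULL
col 2: top cell = '.' → open
col 3: top cell = 'O' → FULL
col 4: top cell = 'X' → FULL

Answer: 0,2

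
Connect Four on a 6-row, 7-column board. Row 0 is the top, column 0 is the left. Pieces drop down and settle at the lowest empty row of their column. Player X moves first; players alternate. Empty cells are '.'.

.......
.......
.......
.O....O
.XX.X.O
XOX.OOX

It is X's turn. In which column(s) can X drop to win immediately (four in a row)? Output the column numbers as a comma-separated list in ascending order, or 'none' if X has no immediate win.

col 0: drop X → no win
col 1: drop X → no win
col 2: drop X → no win
col 3: drop X → no win
col 4: drop X → no win
col 5: drop X → no win
col 6: drop X → no win

Answer: none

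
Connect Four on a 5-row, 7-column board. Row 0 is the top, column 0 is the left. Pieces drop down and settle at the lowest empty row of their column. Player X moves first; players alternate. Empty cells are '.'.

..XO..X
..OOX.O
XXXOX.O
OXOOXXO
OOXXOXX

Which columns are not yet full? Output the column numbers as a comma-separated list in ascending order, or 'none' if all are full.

Answer: 0,1,4,5

Derivation:
col 0: top cell = '.' → open
col 1: top cell = '.' → open
col 2: top cell = 'X' → FULL
col 3: top cell = 'O' → FULL
col 4: top cell = '.' → open
col 5: top cell = '.' → open
col 6: top cell = 'X' → FULL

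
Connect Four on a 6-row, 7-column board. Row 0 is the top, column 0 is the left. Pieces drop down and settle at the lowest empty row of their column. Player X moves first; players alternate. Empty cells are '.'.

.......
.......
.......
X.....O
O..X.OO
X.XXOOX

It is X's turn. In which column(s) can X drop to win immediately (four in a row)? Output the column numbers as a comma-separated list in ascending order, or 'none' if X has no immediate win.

col 0: drop X → no win
col 1: drop X → WIN!
col 2: drop X → no win
col 3: drop X → no win
col 4: drop X → no win
col 5: drop X → no win
col 6: drop X → no win

Answer: 1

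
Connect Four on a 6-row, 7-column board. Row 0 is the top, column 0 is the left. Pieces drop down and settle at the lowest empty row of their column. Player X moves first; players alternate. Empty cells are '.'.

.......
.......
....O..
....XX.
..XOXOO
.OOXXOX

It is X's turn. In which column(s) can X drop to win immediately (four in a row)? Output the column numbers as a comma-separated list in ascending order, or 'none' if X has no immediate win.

col 0: drop X → no win
col 1: drop X → no win
col 2: drop X → no win
col 3: drop X → no win
col 4: drop X → no win
col 5: drop X → no win
col 6: drop X → no win

Answer: none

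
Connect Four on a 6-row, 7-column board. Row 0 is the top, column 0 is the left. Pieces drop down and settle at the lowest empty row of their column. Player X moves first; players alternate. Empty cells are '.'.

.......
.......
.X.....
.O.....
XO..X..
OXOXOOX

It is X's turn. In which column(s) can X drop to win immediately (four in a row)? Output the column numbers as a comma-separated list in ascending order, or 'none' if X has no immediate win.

col 0: drop X → no win
col 1: drop X → no win
col 2: drop X → no win
col 3: drop X → no win
col 4: drop X → no win
col 5: drop X → no win
col 6: drop X → no win

Answer: none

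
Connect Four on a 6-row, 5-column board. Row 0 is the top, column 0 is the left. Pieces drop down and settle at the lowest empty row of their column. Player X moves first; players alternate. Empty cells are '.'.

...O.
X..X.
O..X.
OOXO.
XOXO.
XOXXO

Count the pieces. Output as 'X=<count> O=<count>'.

X=9 O=9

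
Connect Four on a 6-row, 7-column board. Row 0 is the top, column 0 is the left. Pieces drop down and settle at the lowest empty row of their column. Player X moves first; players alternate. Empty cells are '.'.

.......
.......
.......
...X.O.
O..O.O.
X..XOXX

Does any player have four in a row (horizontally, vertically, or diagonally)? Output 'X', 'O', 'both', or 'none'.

none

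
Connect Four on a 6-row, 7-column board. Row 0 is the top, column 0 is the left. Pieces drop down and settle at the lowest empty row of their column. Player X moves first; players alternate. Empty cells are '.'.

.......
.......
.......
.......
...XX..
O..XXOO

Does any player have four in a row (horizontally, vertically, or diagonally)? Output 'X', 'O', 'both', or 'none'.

none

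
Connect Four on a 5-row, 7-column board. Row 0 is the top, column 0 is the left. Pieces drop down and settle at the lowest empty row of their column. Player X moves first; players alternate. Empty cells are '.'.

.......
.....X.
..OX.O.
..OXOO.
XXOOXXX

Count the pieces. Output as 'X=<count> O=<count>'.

X=8 O=7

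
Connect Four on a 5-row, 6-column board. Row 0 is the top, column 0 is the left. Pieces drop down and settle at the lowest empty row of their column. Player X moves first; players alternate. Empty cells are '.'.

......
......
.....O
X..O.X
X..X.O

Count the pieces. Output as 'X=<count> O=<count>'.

X=4 O=3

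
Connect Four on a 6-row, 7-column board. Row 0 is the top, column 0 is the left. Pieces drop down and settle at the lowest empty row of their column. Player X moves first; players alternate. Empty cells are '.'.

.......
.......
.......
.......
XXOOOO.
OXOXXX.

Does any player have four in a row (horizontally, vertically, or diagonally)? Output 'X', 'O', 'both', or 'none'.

O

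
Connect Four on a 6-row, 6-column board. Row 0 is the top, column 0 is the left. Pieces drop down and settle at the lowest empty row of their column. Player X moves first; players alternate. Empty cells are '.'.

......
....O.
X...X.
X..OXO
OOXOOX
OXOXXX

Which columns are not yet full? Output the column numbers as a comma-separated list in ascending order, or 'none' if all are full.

Answer: 0,1,2,3,4,5

Derivation:
col 0: top cell = '.' → open
col 1: top cell = '.' → open
col 2: top cell = '.' → open
col 3: top cell = '.' → open
col 4: top cell = '.' → open
col 5: top cell = '.' → open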